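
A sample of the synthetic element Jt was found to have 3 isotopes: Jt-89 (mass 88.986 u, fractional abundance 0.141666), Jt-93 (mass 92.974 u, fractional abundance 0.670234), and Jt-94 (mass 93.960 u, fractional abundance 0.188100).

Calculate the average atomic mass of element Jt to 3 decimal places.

92.595 u

The abundance-weighted mean is 0.141666 × 88.986 + 0.670234 × 92.974 + 0.188100 × 93.960
= 12.6063 + 62.3143 + 17.6739 = 92.5945 u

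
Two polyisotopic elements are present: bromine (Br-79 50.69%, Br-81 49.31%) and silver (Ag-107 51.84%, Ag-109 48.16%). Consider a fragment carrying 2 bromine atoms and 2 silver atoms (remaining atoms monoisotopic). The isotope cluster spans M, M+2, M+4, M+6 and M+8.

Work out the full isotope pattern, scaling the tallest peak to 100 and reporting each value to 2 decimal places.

Bromine pattern (n=2): 0.25694761 : 0.49990478 : 0.24314761
Silver pattern (n=2): 0.26873856 : 0.49932288 : 0.23193856
Convolve the two distributions (both contribute in 2-u steps):
  M: 0.25694761×0.26873856 = 0.069052
  M+2: 0.25694761×0.49932288 + 0.49990478×0.26873856 = 0.262644
  M+4: 0.25694761×0.23193856 + 0.49990478×0.49932288 + 0.24314761×0.26873856 = 0.374553
  M+6: 0.49990478×0.23193856 + 0.24314761×0.49932288 = 0.237356
  M+8: 0.24314761×0.23193856 = 0.056395
Scale to base peak (0.374553) = 100: 18.44 : 70.12 : 100.00 : 63.37 : 15.06

18.44 : 70.12 : 100.00 : 63.37 : 15.06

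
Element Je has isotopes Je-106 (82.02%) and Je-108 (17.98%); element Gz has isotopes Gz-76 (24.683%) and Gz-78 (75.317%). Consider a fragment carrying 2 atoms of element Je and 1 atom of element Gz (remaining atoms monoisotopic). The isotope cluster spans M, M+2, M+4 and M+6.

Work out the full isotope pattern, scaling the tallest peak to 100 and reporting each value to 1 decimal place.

Element Je pattern (n=2): 0.67272804 : 0.29494392 : 0.03232804
Element Gz pattern (n=1): 0.24683 : 0.75317
Convolve the two distributions (both contribute in 2-u steps):
  M: 0.67272804×0.24683 = 0.166049
  M+2: 0.67272804×0.75317 + 0.29494392×0.24683 = 0.579480
  M+4: 0.29494392×0.75317 + 0.03232804×0.24683 = 0.230122
  M+6: 0.03232804×0.75317 = 0.024349
Scale to base peak (0.579480) = 100: 28.7 : 100.0 : 39.7 : 4.2

28.7 : 100.0 : 39.7 : 4.2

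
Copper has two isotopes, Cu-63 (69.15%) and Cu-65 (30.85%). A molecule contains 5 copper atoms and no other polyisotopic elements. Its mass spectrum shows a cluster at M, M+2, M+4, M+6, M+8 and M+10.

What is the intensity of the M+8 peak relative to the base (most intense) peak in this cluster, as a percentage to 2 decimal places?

8.88%

Binomial terms of (0.6915 + 0.3085)^5: M 0.1581, M+2 0.3527, M+4 0.3147, M+6 0.1404, M+8 0.0313, M+10 0.0028 → M+2 is the base peak.
P(M+2) = C(5,1) × 0.6915^4 × 0.3085^1 = 5 × 0.2286487 × 0.3085 = 0.352691 (base)
P(M+8) = C(5,4) × 0.6915^1 × 0.3085^4 = 5 × 0.6915 × 0.00905776 = 0.031317
Relative intensity = 0.031317 / 0.352691 × 100 = 8.88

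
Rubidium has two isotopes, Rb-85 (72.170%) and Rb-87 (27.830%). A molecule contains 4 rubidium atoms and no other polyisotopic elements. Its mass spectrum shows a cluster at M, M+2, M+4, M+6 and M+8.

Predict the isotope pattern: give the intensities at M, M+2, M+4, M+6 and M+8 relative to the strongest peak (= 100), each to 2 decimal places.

Expanding (0.72170 + 0.27830)^4:
P(M) = 0.72170^4 = 0.271286
P(M+2) = 4 × 0.72170^3 × 0.27830^1 = 0.418450
P(M+4) = 6 × 0.72170^2 × 0.27830^2 = 0.242042
P(M+6) = 4 × 0.72170^1 × 0.27830^3 = 0.062224
P(M+8) = 0.27830^4 = 0.005999
The M+2 peak is largest (0.418450); scaling to 100 gives 64.83 : 100.00 : 57.84 : 14.87 : 1.43.

64.83 : 100.00 : 57.84 : 14.87 : 1.43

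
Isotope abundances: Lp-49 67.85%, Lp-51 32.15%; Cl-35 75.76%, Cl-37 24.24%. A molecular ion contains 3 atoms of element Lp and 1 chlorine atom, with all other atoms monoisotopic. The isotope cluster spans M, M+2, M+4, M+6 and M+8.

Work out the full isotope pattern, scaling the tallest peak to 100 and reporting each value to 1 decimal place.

Element Lp pattern (n=3): 0.31235579 : 0.44401939 : 0.21039386 : 0.03323096
Chlorine pattern (n=1): 0.7576 : 0.2424
Convolve the two distributions (both contribute in 2-u steps):
  M: 0.31235579×0.7576 = 0.236641
  M+2: 0.31235579×0.2424 + 0.44401939×0.7576 = 0.412104
  M+4: 0.44401939×0.2424 + 0.21039386×0.7576 = 0.267025
  M+6: 0.21039386×0.2424 + 0.03323096×0.7576 = 0.076175
  M+8: 0.03323096×0.2424 = 0.008055
Scale to base peak (0.412104) = 100: 57.4 : 100.0 : 64.8 : 18.5 : 2.0

57.4 : 100.0 : 64.8 : 18.5 : 2.0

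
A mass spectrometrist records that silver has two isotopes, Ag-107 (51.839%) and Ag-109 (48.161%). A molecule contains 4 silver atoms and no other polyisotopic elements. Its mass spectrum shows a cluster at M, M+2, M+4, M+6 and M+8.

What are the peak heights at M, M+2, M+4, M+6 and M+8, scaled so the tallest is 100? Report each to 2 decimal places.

The 4 Ag atoms are independent, so intensities follow the terms of (0.51839 + 0.48161)^4.
P(M) = 0.51839^4 = 0.072215
P(M+2) = 4 × 0.51839^3 × 0.48161^1 = 0.268365
P(M+4) = 6 × 0.51839^2 × 0.48161^2 = 0.373986
P(M+6) = 4 × 0.51839^1 × 0.48161^3 = 0.231634
P(M+8) = 0.48161^4 = 0.053800
The M+4 peak is largest (0.373986); scaling to 100 gives 19.31 : 71.76 : 100.00 : 61.94 : 14.39.

19.31 : 71.76 : 100.00 : 61.94 : 14.39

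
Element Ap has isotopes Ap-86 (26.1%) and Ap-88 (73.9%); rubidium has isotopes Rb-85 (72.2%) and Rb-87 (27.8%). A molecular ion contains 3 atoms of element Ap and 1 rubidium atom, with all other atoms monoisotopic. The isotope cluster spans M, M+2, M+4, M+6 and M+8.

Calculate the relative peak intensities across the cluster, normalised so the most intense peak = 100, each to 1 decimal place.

3.1 : 27.8 : 85.5 : 100.0 : 27.3

Element Ap pattern (n=3): 0.01777958 : 0.15102426 : 0.42761274 : 0.40358342
Rubidium pattern (n=1): 0.7220 : 0.2780
Convolve the two distributions (both contribute in 2-u steps):
  M: 0.01777958×0.7220 = 0.012837
  M+2: 0.01777958×0.2780 + 0.15102426×0.7220 = 0.113982
  M+4: 0.15102426×0.2780 + 0.42761274×0.7220 = 0.350721
  M+6: 0.42761274×0.2780 + 0.40358342×0.7220 = 0.410264
  M+8: 0.40358342×0.2780 = 0.112196
Scale to base peak (0.410264) = 100: 3.1 : 27.8 : 85.5 : 100.0 : 27.3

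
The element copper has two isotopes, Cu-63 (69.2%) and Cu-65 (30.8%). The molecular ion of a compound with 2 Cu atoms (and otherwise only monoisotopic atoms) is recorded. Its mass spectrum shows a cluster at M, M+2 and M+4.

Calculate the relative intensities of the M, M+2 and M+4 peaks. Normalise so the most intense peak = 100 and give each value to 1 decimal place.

Each Cu atom is independently Cu-63 (p = 0.692) or Cu-65 (q = 0.308); the cluster is the binomial expansion (p + q)^2.
P(M) = 0.692^2 = 0.478864
P(M+2) = 2 × 0.692^1 × 0.308^1 = 0.426272
P(M+4) = 0.308^2 = 0.094864
The M peak is largest (0.478864); scaling to 100 gives 100.0 : 89.0 : 19.8.

100.0 : 89.0 : 19.8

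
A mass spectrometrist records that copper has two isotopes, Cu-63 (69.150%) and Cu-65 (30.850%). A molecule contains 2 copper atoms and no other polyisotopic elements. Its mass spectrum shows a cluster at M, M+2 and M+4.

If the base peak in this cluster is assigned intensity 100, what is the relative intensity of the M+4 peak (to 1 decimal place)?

Binomial terms of (0.69150 + 0.30850)^2: M 0.4782, M+2 0.4267, M+4 0.0952 → M is the base peak.
P(M) = C(2,0) × 0.69150^2 × 0.30850^0 = 1 × 0.47817225 × 1.0000 = 0.478172 (base)
P(M+4) = C(2,2) × 0.69150^0 × 0.30850^2 = 1 × 1.0000 × 0.09517225 = 0.095172
Relative intensity = 0.095172 / 0.478172 × 100 = 19.9

19.9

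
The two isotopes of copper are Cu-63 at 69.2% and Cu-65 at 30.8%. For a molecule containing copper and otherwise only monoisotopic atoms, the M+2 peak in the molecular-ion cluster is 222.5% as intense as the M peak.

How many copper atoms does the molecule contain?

With n Cu atoms, P(M+2)/P(M) = C(n,1)·p^(n−1)q / p^n = n·q/p = n · 0.308/0.692.
n = 2.225 × 0.692/0.308 = 5.00 ≈ 5

5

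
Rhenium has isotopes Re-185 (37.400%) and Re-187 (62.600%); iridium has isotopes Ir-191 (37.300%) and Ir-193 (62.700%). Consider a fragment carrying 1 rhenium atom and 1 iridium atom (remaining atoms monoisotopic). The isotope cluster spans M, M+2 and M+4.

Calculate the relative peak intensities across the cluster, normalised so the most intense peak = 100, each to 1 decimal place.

Rhenium pattern (n=1): 0.3740 : 0.6260
Iridium pattern (n=1): 0.3730 : 0.6270
Convolve the two distributions (both contribute in 2-u steps):
  M: 0.3740×0.3730 = 0.139502
  M+2: 0.3740×0.6270 + 0.6260×0.3730 = 0.467996
  M+4: 0.6260×0.6270 = 0.392502
Scale to base peak (0.467996) = 100: 29.8 : 100.0 : 83.9

29.8 : 100.0 : 83.9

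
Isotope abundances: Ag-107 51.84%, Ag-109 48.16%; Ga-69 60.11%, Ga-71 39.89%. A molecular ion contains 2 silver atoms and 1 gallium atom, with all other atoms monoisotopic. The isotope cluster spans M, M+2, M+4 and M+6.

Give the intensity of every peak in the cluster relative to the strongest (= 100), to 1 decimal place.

Silver pattern (n=2): 0.26873856 : 0.49932288 : 0.23193856
Gallium pattern (n=1): 0.6011 : 0.3989
Convolve the two distributions (both contribute in 2-u steps):
  M: 0.26873856×0.6011 = 0.161539
  M+2: 0.26873856×0.3989 + 0.49932288×0.6011 = 0.407343
  M+4: 0.49932288×0.3989 + 0.23193856×0.6011 = 0.338598
  M+6: 0.23193856×0.3989 = 0.092520
Scale to base peak (0.407343) = 100: 39.7 : 100.0 : 83.1 : 22.7

39.7 : 100.0 : 83.1 : 22.7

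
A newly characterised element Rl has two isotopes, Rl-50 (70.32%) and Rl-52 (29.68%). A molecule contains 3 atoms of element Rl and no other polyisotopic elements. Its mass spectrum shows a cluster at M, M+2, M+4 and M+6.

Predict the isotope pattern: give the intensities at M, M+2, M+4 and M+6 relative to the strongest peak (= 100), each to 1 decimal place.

79.0 : 100.0 : 42.2 : 5.9

The 3 Rl atoms are independent, so intensities follow the terms of (0.7032 + 0.2968)^3.
P(M) = 0.7032^3 = 0.347726
P(M+2) = 3 × 0.7032^2 × 0.2968^1 = 0.440294
P(M+4) = 3 × 0.7032^1 × 0.2968^2 = 0.185835
P(M+6) = 0.2968^3 = 0.026145
The M+2 peak is largest (0.440294); scaling to 100 gives 79.0 : 100.0 : 42.2 : 5.9.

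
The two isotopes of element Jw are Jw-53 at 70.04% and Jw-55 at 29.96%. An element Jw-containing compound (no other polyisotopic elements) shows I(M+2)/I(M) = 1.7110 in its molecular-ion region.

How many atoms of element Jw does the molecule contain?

4

The M+2/M ratio from n Jw atoms is n · q/p = n · 0.2996/0.7004.
n = 1.7110 × 0.7004/0.2996 = 4.00 ≈ 4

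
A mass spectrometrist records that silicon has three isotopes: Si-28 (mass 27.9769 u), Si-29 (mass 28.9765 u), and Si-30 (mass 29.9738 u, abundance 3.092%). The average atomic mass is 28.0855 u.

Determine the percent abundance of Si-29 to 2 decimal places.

The remaining 96.908% is split between Si-28 (fraction x) and Si-29 (fraction 0.96908 − x).
Substituting: 27.9769x + 28.9765(0.96908 − x) = 27.158710104
(27.9769 − 28.9765)x = -0.921836516  ⇒  x = 0.92221, y = 0.04687
Si-28: 92.22%, Si-29: 4.69%.

4.69%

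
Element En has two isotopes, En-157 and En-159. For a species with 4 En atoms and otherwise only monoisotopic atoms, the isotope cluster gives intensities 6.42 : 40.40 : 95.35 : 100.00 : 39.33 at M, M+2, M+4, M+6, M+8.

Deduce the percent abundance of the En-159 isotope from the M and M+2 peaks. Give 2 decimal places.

Write p for the En-157 fraction. I(M+2)/I(M) = [C(4,1)·p^3·(1−p)] / p^4 = 4·(1−p)/p = 40.40/6.42 = 6.2928
(1−p)/p = 6.2928/4 = 1.5732  ⇒  p = 1/(1 + 1.5732) = 0.3886
En-157: 38.86%, En-159: 61.14%.

61.14%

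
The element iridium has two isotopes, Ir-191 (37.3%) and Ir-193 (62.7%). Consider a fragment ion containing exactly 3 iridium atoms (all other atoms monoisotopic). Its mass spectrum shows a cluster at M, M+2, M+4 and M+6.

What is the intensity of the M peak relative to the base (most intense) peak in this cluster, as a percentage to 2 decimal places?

11.80%

Binomial terms of (0.373 + 0.627)^3: M 0.0519, M+2 0.2617, M+4 0.4399, M+6 0.2465 → M+4 is the base peak.
P(M+4) = C(3,2) × 0.373^1 × 0.627^2 = 3 × 0.3730 × 0.393129 = 0.439911 (base)
P(M) = C(3,0) × 0.373^3 × 0.627^0 = 1 × 0.05189512 × 1.0000 = 0.051895
Relative intensity = 0.051895 / 0.439911 × 100 = 11.80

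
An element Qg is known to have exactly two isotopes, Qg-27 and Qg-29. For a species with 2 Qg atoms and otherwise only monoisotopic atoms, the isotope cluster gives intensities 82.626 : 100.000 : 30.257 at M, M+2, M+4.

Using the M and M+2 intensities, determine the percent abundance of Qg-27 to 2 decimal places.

If p is the fraction of Qg that is Qg-27, then I(M+2)/I(M) = [C(2,1)·p^1·(1−p)] / p^2 = 2·(1−p)/p = 100.000/82.626 = 1.2103
(1−p)/p = 1.2103/2 = 0.6051  ⇒  p = 1/(1 + 0.6051) = 0.6230
Qg-27: 62.30%, Qg-29: 37.70%.

62.30%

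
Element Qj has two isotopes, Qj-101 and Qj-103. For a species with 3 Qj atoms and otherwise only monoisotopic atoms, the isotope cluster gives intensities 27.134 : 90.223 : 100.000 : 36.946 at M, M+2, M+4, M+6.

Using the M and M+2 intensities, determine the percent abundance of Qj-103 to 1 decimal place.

If p is the fraction of Qj that is Qj-101, then I(M+2)/I(M) = [C(3,1)·p^2·(1−p)] / p^3 = 3·(1−p)/p = 90.223/27.134 = 3.3251
(1−p)/p = 3.3251/3 = 1.1084  ⇒  p = 1/(1 + 1.1084) = 0.4743
Qj-101: 47.4%, Qj-103: 52.6%.

52.6%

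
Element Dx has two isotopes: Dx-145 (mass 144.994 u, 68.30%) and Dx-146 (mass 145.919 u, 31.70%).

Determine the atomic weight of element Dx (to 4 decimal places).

Ar = Σ fᵢ·mᵢ = 0.6830 × 144.994 + 0.3170 × 145.919
= 99.03090 + 46.25632 = 145.28722 u

145.2872 u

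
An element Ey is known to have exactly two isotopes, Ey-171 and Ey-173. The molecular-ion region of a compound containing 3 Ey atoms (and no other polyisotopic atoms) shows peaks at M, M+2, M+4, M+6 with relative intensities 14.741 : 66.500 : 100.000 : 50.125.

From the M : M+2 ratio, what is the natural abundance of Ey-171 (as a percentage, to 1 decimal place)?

39.9%

Write p for the Ey-171 fraction. I(M+2)/I(M) = [C(3,1)·p^2·(1−p)] / p^3 = 3·(1−p)/p = 66.500/14.741 = 4.5112
(1−p)/p = 4.5112/3 = 1.5037  ⇒  p = 1/(1 + 1.5037) = 0.3994
Ey-171: 39.9%, Ey-173: 60.1%.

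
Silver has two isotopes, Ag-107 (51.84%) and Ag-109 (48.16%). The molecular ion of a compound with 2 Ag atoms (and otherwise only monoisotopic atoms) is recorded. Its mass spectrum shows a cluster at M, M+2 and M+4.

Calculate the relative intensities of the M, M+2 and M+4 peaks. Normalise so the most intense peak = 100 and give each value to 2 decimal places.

Each Ag atom is independently Ag-107 (p = 0.5184) or Ag-109 (q = 0.4816); the cluster is the binomial expansion (p + q)^2.
P(M) = 0.5184^2 = 0.268739
P(M+2) = 2 × 0.5184^1 × 0.4816^1 = 0.499323
P(M+4) = 0.4816^2 = 0.231939
The M+2 peak is largest (0.499323); scaling to 100 gives 53.82 : 100.00 : 46.45.

53.82 : 100.00 : 46.45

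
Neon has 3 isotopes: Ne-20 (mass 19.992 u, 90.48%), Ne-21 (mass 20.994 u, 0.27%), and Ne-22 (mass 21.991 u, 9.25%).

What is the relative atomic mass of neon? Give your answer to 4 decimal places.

Average mass = Σ (abundance × isotope mass) = 0.9048 × 19.992 + 0.0027 × 20.994 + 0.0925 × 21.991
= 18.08876 + 0.05668 + 2.03417 = 20.17961 u

20.1796 u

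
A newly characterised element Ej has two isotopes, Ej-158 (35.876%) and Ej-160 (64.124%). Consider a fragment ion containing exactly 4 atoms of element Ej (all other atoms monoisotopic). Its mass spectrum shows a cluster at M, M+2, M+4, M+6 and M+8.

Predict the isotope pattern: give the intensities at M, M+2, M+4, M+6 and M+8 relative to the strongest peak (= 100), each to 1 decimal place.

4.4 : 31.3 : 83.9 : 100.0 : 44.7

Each Ej atom is independently Ej-158 (p = 0.35876) or Ej-160 (q = 0.64124); the cluster is the binomial expansion (p + q)^4.
P(M) = 0.35876^4 = 0.016566
P(M+2) = 4 × 0.35876^3 × 0.64124^1 = 0.118438
P(M+4) = 6 × 0.35876^2 × 0.64124^2 = 0.317541
P(M+6) = 4 × 0.35876^1 × 0.64124^3 = 0.378378
P(M+8) = 0.64124^4 = 0.169076
The M+6 peak is largest (0.378378); scaling to 100 gives 4.4 : 31.3 : 83.9 : 100.0 : 44.7.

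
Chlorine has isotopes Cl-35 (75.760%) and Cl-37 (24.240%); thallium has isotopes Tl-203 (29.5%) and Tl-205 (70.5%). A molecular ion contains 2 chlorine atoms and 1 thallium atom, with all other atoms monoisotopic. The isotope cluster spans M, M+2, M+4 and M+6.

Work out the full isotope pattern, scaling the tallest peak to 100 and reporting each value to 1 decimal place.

Chlorine pattern (n=2): 0.57395776 : 0.36728448 : 0.05875776
Thallium pattern (n=1): 0.2950 : 0.7050
Convolve the two distributions (both contribute in 2-u steps):
  M: 0.57395776×0.2950 = 0.169318
  M+2: 0.57395776×0.7050 + 0.36728448×0.2950 = 0.512989
  M+4: 0.36728448×0.7050 + 0.05875776×0.2950 = 0.276269
  M+6: 0.05875776×0.7050 = 0.041424
Scale to base peak (0.512989) = 100: 33.0 : 100.0 : 53.9 : 8.1

33.0 : 100.0 : 53.9 : 8.1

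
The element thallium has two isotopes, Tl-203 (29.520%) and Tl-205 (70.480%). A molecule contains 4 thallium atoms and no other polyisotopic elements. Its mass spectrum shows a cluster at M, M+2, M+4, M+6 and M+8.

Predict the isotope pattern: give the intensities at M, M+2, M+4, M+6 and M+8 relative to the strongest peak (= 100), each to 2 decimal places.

Expanding (0.29520 + 0.70480)^4:
P(M) = 0.29520^4 = 0.007594
P(M+2) = 4 × 0.29520^3 × 0.70480^1 = 0.072523
P(M+4) = 6 × 0.29520^2 × 0.70480^2 = 0.259726
P(M+6) = 4 × 0.29520^1 × 0.70480^3 = 0.413403
P(M+8) = 0.70480^4 = 0.246754
The M+6 peak is largest (0.413403); scaling to 100 gives 1.84 : 17.54 : 62.83 : 100.00 : 59.69.

1.84 : 17.54 : 62.83 : 100.00 : 59.69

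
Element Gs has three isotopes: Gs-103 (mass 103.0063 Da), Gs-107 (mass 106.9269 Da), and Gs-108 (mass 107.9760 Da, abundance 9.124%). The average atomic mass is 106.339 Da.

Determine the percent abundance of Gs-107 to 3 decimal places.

73.439%

Let x and y be the fractions of Gs-103 and Gs-107. Then x + y = 1 − 0.09124 = 0.90876 and 103.0063x + 106.9269y = 106.339 − 0.09124×107.9760 = 96.48726976.
Substituting: 103.0063x + 106.9269(0.90876 − x) = 96.48726976
(103.0063 − 106.9269)x = -0.683619884  ⇒  x = 0.17437, y = 0.73439
Gs-103: 17.437%, Gs-107: 73.439%.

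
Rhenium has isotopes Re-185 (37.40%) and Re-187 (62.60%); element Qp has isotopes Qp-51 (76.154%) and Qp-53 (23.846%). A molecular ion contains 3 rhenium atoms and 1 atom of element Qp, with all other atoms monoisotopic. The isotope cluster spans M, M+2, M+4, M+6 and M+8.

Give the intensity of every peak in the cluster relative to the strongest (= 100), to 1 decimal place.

10.0 : 53.5 : 100.0 : 73.4 : 14.7

Rhenium pattern (n=3): 0.05231362 : 0.26268713 : 0.43968487 : 0.24531438
Element Qp pattern (n=1): 0.76154 : 0.23846
Convolve the two distributions (both contribute in 2-u steps):
  M: 0.05231362×0.76154 = 0.039839
  M+2: 0.05231362×0.23846 + 0.26268713×0.76154 = 0.212521
  M+4: 0.26268713×0.23846 + 0.43968487×0.76154 = 0.397478
  M+6: 0.43968487×0.23846 + 0.24531438×0.76154 = 0.291664
  M+8: 0.24531438×0.23846 = 0.058498
Scale to base peak (0.397478) = 100: 10.0 : 53.5 : 100.0 : 73.4 : 14.7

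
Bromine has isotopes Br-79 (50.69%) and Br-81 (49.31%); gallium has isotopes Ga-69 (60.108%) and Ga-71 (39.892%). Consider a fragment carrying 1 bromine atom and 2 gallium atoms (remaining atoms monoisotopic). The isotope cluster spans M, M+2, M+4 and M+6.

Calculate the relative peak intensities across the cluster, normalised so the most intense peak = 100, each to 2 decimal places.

Bromine pattern (n=1): 0.5069 : 0.4931
Gallium pattern (n=2): 0.36129717 : 0.47956567 : 0.15913717
Convolve the two distributions (both contribute in 2-u steps):
  M: 0.5069×0.36129717 = 0.183142
  M+2: 0.5069×0.47956567 + 0.4931×0.36129717 = 0.421247
  M+4: 0.5069×0.15913717 + 0.4931×0.47956567 = 0.317140
  M+6: 0.4931×0.15913717 = 0.078471
Scale to base peak (0.421247) = 100: 43.48 : 100.00 : 75.29 : 18.63

43.48 : 100.00 : 75.29 : 18.63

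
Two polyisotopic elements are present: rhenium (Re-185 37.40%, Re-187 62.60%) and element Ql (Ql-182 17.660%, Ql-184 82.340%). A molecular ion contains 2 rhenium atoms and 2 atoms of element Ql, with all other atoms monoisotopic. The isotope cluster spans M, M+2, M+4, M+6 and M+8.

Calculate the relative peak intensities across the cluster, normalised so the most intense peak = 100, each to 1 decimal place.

1.0 : 12.8 : 56.4 : 100.0 : 61.6

Rhenium pattern (n=2): 0.139876 : 0.468248 : 0.391876
Element Ql pattern (n=2): 0.03118756 : 0.29082488 : 0.67798756
Convolve the two distributions (both contribute in 2-u steps):
  M: 0.139876×0.03118756 = 0.004362
  M+2: 0.139876×0.29082488 + 0.468248×0.03118756 = 0.055283
  M+4: 0.139876×0.67798756 + 0.468248×0.29082488 + 0.391876×0.03118756 = 0.243234
  M+6: 0.468248×0.67798756 + 0.391876×0.29082488 = 0.431434
  M+8: 0.391876×0.67798756 = 0.265687
Scale to base peak (0.431434) = 100: 1.0 : 12.8 : 56.4 : 100.0 : 61.6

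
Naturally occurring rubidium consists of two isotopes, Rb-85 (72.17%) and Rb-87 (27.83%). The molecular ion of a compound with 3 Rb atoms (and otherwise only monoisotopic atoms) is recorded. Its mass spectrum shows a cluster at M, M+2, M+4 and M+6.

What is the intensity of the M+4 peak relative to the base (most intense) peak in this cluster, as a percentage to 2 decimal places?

38.56%

(0.7217 + 0.2783)^3 gives M 0.3759, M+2 0.4349, M+4 0.1677, M+6 0.0216; the largest is M+2.
P(M+2) = C(3,1) × 0.7217^2 × 0.2783^1 = 3 × 0.52085089 × 0.2783 = 0.434858 (base)
P(M+4) = C(3,2) × 0.7217^1 × 0.2783^2 = 3 × 0.7217 × 0.07745089 = 0.167689
Relative intensity = 0.167689 / 0.434858 × 100 = 38.56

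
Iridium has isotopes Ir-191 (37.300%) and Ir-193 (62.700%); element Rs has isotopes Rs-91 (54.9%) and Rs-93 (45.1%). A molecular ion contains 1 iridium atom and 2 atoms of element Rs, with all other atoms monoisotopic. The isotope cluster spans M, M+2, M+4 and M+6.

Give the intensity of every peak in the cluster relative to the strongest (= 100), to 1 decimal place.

Iridium pattern (n=1): 0.3730 : 0.6270
Element Rs pattern (n=2): 0.301401 : 0.495198 : 0.203401
Convolve the two distributions (both contribute in 2-u steps):
  M: 0.3730×0.301401 = 0.112423
  M+2: 0.3730×0.495198 + 0.6270×0.301401 = 0.373687
  M+4: 0.3730×0.203401 + 0.6270×0.495198 = 0.386358
  M+6: 0.6270×0.203401 = 0.127532
Scale to base peak (0.386358) = 100: 29.1 : 96.7 : 100.0 : 33.0

29.1 : 96.7 : 100.0 : 33.0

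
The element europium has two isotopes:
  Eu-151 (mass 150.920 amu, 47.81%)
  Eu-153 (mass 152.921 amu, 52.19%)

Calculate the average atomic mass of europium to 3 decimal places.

Weight each isotope mass by its fractional abundance: 0.4781 × 150.920 + 0.5219 × 152.921
= 72.1549 + 79.8095 = 151.9644 amu

151.964 amu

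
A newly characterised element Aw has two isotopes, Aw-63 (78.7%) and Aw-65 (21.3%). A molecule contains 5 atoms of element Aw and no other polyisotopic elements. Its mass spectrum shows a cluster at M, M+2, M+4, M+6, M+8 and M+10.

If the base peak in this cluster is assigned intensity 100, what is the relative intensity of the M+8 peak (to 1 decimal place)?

(0.787 + 0.213)^5 gives M 0.3019, M+2 0.4086, M+4 0.2211, M+6 0.0599, M+8 0.0081, M+10 0.0004; the largest is M+2.
P(M+2) = C(5,1) × 0.787^4 × 0.213^1 = 5 × 0.38361796 × 0.2130 = 0.408553 (base)
P(M+8) = C(5,4) × 0.787^1 × 0.213^4 = 5 × 0.7870 × 0.00205835 = 0.008100
Relative intensity = 0.008100 / 0.408553 × 100 = 2.0

2.0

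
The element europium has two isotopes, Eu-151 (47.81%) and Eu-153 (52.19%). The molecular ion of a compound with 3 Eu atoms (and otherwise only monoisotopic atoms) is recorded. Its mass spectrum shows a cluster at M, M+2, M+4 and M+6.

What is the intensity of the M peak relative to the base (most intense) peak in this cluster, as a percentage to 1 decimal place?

(0.4781 + 0.5219)^3 gives M 0.1093, M+2 0.3579, M+4 0.3907, M+6 0.1422; the largest is M+4.
P(M+4) = C(3,2) × 0.4781^1 × 0.5219^2 = 3 × 0.4781 × 0.27237961 = 0.390674 (base)
P(M) = C(3,0) × 0.4781^3 × 0.5219^0 = 1 × 0.10928391 × 1.0000 = 0.109284
Relative intensity = 0.109284 / 0.390674 × 100 = 28.0

28.0%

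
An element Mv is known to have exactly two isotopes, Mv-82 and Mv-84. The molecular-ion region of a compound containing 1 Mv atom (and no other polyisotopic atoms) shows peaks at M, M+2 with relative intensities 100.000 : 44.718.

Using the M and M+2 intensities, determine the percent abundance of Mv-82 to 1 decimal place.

Let p = fractional abundance of Mv-82. I(M+2)/I(M) = [C(1,1)·p^0·(1−p)] / p^1 = 1·(1−p)/p = 44.718/100.000 = 0.4472
(1−p)/p = 0.4472/1 = 0.4472  ⇒  p = 1/(1 + 0.4472) = 0.6910
Mv-82: 69.1%, Mv-84: 30.9%.

69.1%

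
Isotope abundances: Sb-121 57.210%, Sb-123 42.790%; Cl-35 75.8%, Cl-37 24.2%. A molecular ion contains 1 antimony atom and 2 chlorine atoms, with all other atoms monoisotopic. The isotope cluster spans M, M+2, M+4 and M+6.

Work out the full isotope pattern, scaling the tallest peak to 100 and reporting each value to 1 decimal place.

Antimony pattern (n=1): 0.5721 : 0.4279
Chlorine pattern (n=2): 0.574564 : 0.366872 : 0.058564
Convolve the two distributions (both contribute in 2-u steps):
  M: 0.5721×0.574564 = 0.328708
  M+2: 0.5721×0.366872 + 0.4279×0.574564 = 0.455743
  M+4: 0.5721×0.058564 + 0.4279×0.366872 = 0.190489
  M+6: 0.4279×0.058564 = 0.025060
Scale to base peak (0.455743) = 100: 72.1 : 100.0 : 41.8 : 5.5

72.1 : 100.0 : 41.8 : 5.5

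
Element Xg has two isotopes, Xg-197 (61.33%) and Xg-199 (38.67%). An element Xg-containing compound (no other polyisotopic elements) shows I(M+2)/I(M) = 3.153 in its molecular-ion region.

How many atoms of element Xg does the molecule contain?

5

The M+2/M ratio from n Xg atoms is n · q/p = n · 0.3867/0.6133.
n = 3.153 × 0.6133/0.3867 = 5.00 ≈ 5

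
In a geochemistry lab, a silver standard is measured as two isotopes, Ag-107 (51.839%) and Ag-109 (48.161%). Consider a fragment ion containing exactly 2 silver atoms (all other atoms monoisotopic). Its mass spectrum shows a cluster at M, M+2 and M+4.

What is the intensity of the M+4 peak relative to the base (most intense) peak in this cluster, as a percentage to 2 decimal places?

46.45%

(0.51839 + 0.48161)^2 gives M 0.2687, M+2 0.4993, M+4 0.2319; the largest is M+2.
P(M+2) = C(2,1) × 0.51839^1 × 0.48161^1 = 2 × 0.51839 × 0.48161 = 0.499324 (base)
P(M+4) = C(2,2) × 0.51839^0 × 0.48161^2 = 1 × 1.0000 × 0.23194819 = 0.231948
Relative intensity = 0.231948 / 0.499324 × 100 = 46.45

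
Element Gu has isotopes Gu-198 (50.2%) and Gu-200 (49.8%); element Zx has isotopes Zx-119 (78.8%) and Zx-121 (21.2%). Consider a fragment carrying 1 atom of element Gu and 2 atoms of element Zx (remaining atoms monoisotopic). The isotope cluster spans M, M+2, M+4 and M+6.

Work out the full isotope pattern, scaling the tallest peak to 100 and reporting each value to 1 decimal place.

65.4 : 100.0 : 39.6 : 4.7

Element Gu pattern (n=1): 0.5020 : 0.4980
Element Zx pattern (n=2): 0.620944 : 0.334112 : 0.044944
Convolve the two distributions (both contribute in 2-u steps):
  M: 0.5020×0.620944 = 0.311714
  M+2: 0.5020×0.334112 + 0.4980×0.620944 = 0.476954
  M+4: 0.5020×0.044944 + 0.4980×0.334112 = 0.188950
  M+6: 0.4980×0.044944 = 0.022382
Scale to base peak (0.476954) = 100: 65.4 : 100.0 : 39.6 : 4.7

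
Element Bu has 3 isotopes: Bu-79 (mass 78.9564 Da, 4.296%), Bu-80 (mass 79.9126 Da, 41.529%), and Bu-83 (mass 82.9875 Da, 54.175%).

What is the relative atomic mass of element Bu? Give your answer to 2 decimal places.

81.54 Da

The abundance-weighted mean is 0.04296 × 78.9564 + 0.41529 × 79.9126 + 0.54175 × 82.9875
= 3.39197 + 33.18690 + 44.95848 = 81.53735 Da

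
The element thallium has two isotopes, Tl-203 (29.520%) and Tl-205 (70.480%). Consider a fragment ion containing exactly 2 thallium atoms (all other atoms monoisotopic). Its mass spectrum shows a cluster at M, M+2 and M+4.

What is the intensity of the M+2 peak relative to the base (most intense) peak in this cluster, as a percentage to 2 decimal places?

83.77%

Binomial terms of (0.29520 + 0.70480)^2: M 0.0871, M+2 0.4161, M+4 0.4967 → M+4 is the base peak.
P(M+4) = C(2,2) × 0.29520^0 × 0.70480^2 = 1 × 1.0000 × 0.49674304 = 0.496743 (base)
P(M+2) = C(2,1) × 0.29520^1 × 0.70480^1 = 2 × 0.2952 × 0.7048 = 0.416114
Relative intensity = 0.416114 / 0.496743 × 100 = 83.77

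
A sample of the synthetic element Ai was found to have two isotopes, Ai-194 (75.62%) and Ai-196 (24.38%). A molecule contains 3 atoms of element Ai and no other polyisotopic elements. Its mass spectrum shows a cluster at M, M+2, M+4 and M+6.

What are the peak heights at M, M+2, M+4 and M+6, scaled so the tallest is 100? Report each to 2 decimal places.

Each Ai atom is independently Ai-194 (p = 0.7562) or Ai-196 (q = 0.2438); the cluster is the binomial expansion (p + q)^3.
P(M) = 0.7562^3 = 0.432424
P(M+2) = 3 × 0.7562^2 × 0.2438^1 = 0.418243
P(M+4) = 3 × 0.7562^1 × 0.2438^2 = 0.134842
P(M+6) = 0.2438^3 = 0.014491
The M peak is largest (0.432424); scaling to 100 gives 100.00 : 96.72 : 31.18 : 3.35.

100.00 : 96.72 : 31.18 : 3.35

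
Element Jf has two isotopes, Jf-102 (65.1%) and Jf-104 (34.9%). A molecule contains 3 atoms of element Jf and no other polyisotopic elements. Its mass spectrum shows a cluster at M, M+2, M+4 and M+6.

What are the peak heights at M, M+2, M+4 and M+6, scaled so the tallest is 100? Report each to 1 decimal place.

62.2 : 100.0 : 53.6 : 9.6

The 3 Jf atoms are independent, so intensities follow the terms of (0.651 + 0.349)^3.
P(M) = 0.651^3 = 0.275894
P(M+2) = 3 × 0.651^2 × 0.349^1 = 0.443720
P(M+4) = 3 × 0.651^1 × 0.349^2 = 0.237877
P(M+6) = 0.349^3 = 0.042509
The M+2 peak is largest (0.443720); scaling to 100 gives 62.2 : 100.0 : 53.6 : 9.6.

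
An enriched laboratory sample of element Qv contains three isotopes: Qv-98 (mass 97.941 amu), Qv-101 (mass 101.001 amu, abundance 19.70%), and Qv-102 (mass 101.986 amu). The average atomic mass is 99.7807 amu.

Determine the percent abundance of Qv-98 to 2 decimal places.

Let x and y be the fractions of Qv-98 and Qv-102. Then x + y = 1 − 0.1970 = 0.8030 and 97.941x + 101.986y = 99.7807 − 0.1970×101.001 = 79.883503.
Substituting: 97.941x + 101.986(0.8030 − x) = 79.883503
(97.941 − 101.986)x = -2.011255  ⇒  x = 0.49722, y = 0.30578
Qv-98: 49.72%, Qv-102: 30.58%.

49.72%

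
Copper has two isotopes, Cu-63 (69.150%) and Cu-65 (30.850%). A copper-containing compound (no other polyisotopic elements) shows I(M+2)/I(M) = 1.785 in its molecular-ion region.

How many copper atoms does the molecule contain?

With n Cu atoms, P(M+2)/P(M) = C(n,1)·p^(n−1)q / p^n = n·q/p = n · 0.30850/0.69150.
n = 1.785 × 0.69150/0.30850 = 4.00 ≈ 4

4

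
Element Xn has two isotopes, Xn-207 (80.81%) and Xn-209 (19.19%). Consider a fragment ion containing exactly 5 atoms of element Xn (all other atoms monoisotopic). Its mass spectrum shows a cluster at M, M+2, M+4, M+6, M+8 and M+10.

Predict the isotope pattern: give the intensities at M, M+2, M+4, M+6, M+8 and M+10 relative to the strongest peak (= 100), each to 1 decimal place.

84.2 : 100.0 : 47.5 : 11.3 : 1.3 : 0.1

The 5 Xn atoms are independent, so intensities follow the terms of (0.8081 + 0.1919)^5.
P(M) = 0.8081^5 = 0.344608
P(M+2) = 5 × 0.8081^4 × 0.1919^1 = 0.409172
P(M+4) = 10 × 0.8081^3 × 0.1919^2 = 0.194332
P(M+6) = 10 × 0.8081^2 × 0.1919^3 = 0.046148
P(M+8) = 5 × 0.8081^1 × 0.1919^4 = 0.005479
P(M+10) = 0.1919^5 = 0.000260
The M+2 peak is largest (0.409172); scaling to 100 gives 84.2 : 100.0 : 47.5 : 11.3 : 1.3 : 0.1.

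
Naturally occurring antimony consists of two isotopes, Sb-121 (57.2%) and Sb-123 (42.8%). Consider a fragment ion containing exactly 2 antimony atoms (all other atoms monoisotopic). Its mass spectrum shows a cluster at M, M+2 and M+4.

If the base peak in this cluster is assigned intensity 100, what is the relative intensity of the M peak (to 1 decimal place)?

66.8

Binomial terms of (0.572 + 0.428)^2: M 0.3272, M+2 0.4896, M+4 0.1832 → M+2 is the base peak.
P(M+2) = C(2,1) × 0.572^1 × 0.428^1 = 2 × 0.5720 × 0.4280 = 0.489632 (base)
P(M) = C(2,0) × 0.572^2 × 0.428^0 = 1 × 0.327184 × 1.0000 = 0.327184
Relative intensity = 0.327184 / 0.489632 × 100 = 66.8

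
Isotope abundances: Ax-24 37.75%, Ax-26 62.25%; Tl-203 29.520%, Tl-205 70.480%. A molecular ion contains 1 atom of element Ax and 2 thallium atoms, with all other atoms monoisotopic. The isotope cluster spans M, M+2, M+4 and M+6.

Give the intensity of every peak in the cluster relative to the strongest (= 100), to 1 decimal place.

Element Ax pattern (n=1): 0.3775 : 0.6225
Thallium pattern (n=2): 0.08714304 : 0.41611392 : 0.49674304
Convolve the two distributions (both contribute in 2-u steps):
  M: 0.3775×0.08714304 = 0.032896
  M+2: 0.3775×0.41611392 + 0.6225×0.08714304 = 0.211330
  M+4: 0.3775×0.49674304 + 0.6225×0.41611392 = 0.446551
  M+6: 0.6225×0.49674304 = 0.309223
Scale to base peak (0.446551) = 100: 7.4 : 47.3 : 100.0 : 69.2

7.4 : 47.3 : 100.0 : 69.2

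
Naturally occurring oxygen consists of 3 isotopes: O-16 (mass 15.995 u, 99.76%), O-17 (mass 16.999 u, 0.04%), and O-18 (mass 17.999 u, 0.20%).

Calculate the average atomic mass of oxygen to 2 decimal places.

The abundance-weighted mean is 0.9976 × 15.995 + 0.0004 × 16.999 + 0.0020 × 17.999
= 15.9566 + 0.0068 + 0.0360 = 15.9994 u

16.00 u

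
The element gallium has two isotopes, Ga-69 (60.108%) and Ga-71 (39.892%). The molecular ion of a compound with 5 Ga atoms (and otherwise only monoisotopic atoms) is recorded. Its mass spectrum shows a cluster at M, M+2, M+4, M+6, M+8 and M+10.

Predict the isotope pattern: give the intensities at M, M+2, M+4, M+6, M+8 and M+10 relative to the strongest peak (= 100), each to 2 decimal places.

Expanding (0.60108 + 0.39892)^5:
P(M) = 0.60108^5 = 0.078462
P(M+2) = 5 × 0.60108^4 × 0.39892^1 = 0.260366
P(M+4) = 10 × 0.60108^3 × 0.39892^2 = 0.345596
P(M+6) = 10 × 0.60108^2 × 0.39892^3 = 0.229362
P(M+8) = 5 × 0.60108^1 × 0.39892^4 = 0.076111
P(M+10) = 0.39892^5 = 0.010103
The M+4 peak is largest (0.345596); scaling to 100 gives 22.70 : 75.34 : 100.00 : 66.37 : 22.02 : 2.92.

22.70 : 75.34 : 100.00 : 66.37 : 22.02 : 2.92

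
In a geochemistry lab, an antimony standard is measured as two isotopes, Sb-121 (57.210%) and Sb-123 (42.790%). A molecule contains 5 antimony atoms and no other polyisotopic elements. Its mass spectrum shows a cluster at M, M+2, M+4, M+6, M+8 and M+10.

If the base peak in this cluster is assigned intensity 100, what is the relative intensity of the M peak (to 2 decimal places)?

17.88

Term probabilities: M 0.0613, M+2 0.2292, M+4 0.3428, M+6 0.2564, M+8 0.0959, M+10 0.0143. Base peak = M+4.
P(M+4) = C(5,2) × 0.57210^3 × 0.42790^2 = 10 × 0.18724742 × 0.18309841 = 0.342847 (base)
P(M) = C(5,0) × 0.57210^5 × 0.42790^0 = 1 × 0.06128578 × 1.0000 = 0.061286
Relative intensity = 0.061286 / 0.342847 × 100 = 17.88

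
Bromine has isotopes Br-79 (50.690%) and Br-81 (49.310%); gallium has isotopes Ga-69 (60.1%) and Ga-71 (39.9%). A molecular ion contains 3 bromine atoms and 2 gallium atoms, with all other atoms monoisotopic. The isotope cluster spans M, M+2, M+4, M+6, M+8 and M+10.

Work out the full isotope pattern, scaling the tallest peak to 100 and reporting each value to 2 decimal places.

13.98 : 59.35 : 100.00 : 83.53 : 34.57 : 5.67

Bromine pattern (n=3): 0.13024674 : 0.3801026 : 0.36975457 : 0.11989609
Gallium pattern (n=2): 0.361201 : 0.479598 : 0.159201
Convolve the two distributions (both contribute in 2-u steps):
  M: 0.13024674×0.361201 = 0.047045
  M+2: 0.13024674×0.479598 + 0.3801026×0.361201 = 0.199760
  M+4: 0.13024674×0.159201 + 0.3801026×0.479598 + 0.36975457×0.361201 = 0.336588
  M+6: 0.3801026×0.159201 + 0.36975457×0.479598 + 0.11989609×0.361201 = 0.281153
  M+8: 0.36975457×0.159201 + 0.11989609×0.479598 = 0.116367
  M+10: 0.11989609×0.159201 = 0.019088
Scale to base peak (0.336588) = 100: 13.98 : 59.35 : 100.00 : 83.53 : 34.57 : 5.67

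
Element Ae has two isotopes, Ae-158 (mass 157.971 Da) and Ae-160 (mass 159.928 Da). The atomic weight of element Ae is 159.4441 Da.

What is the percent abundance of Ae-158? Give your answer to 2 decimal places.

24.73%

Writing the weighted mean with unknown fraction x of Ae-158:
157.971·x + 159.928·(1 − x) = 159.4441
(157.971 − 159.928)·x = 159.4441 − 159.928
x = -0.4839 / -1.957 = 0.24727 → 24.73% Ae-158, 75.27% Ae-160.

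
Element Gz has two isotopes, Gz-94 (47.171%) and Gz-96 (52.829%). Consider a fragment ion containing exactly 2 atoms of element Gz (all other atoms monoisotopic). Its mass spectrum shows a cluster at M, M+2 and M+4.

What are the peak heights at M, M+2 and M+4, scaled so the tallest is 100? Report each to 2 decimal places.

44.64 : 100.00 : 56.00

Expanding (0.47171 + 0.52829)^2:
P(M) = 0.47171^2 = 0.222510
P(M+2) = 2 × 0.47171^1 × 0.52829^1 = 0.498399
P(M+4) = 0.52829^2 = 0.279090
The M+2 peak is largest (0.498399); scaling to 100 gives 44.64 : 100.00 : 56.00.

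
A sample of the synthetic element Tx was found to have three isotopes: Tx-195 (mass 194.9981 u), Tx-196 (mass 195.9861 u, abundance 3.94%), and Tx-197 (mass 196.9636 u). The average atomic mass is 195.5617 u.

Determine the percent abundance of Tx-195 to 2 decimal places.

Let x and y be the fractions of Tx-195 and Tx-197. Then x + y = 1 − 0.0394 = 0.9606 and 194.9981x + 196.9636y = 195.5617 − 0.0394×195.9861 = 187.83984766.
Substituting: 194.9981x + 196.9636(0.9606 − x) = 187.83984766
(194.9981 − 196.9636)x = -1.3633865  ⇒  x = 0.69366, y = 0.26694
Tx-195: 69.37%, Tx-197: 26.69%.

69.37%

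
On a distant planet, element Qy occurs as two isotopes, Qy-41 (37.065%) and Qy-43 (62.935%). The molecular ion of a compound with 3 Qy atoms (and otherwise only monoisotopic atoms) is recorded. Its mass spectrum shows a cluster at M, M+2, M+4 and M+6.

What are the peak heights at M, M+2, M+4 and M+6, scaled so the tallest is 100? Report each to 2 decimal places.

11.56 : 58.89 : 100.00 : 56.60

Each Qy atom is independently Qy-41 (p = 0.37065) or Qy-43 (q = 0.62935); the cluster is the binomial expansion (p + q)^3.
P(M) = 0.37065^3 = 0.050920
P(M+2) = 3 × 0.37065^2 × 0.62935^1 = 0.259383
P(M+4) = 3 × 0.37065^1 × 0.62935^2 = 0.440423
P(M+6) = 0.62935^3 = 0.249274
The M+4 peak is largest (0.440423); scaling to 100 gives 11.56 : 58.89 : 100.00 : 56.60.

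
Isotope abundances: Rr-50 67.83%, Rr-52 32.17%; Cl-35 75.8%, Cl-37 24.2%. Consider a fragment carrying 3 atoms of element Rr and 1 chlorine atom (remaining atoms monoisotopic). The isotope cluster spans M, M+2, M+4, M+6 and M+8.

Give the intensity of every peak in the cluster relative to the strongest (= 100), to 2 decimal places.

57.40 : 100.00 : 64.81 : 18.49 : 1.96

Element Rr pattern (n=3): 0.31207965 : 0.44403372 : 0.21059361 : 0.03329302
Chlorine pattern (n=1): 0.7580 : 0.2420
Convolve the two distributions (both contribute in 2-u steps):
  M: 0.31207965×0.7580 = 0.236556
  M+2: 0.31207965×0.2420 + 0.44403372×0.7580 = 0.412101
  M+4: 0.44403372×0.2420 + 0.21059361×0.7580 = 0.267086
  M+6: 0.21059361×0.2420 + 0.03329302×0.7580 = 0.076200
  M+8: 0.03329302×0.2420 = 0.008057
Scale to base peak (0.412101) = 100: 57.40 : 100.00 : 64.81 : 18.49 : 1.96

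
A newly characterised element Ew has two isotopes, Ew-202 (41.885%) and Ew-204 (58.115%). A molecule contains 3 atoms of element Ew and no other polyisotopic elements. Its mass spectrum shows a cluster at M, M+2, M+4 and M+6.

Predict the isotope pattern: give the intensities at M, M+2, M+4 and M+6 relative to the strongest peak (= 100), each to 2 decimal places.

17.31 : 72.07 : 100.00 : 46.25

Expanding (0.41885 + 0.58115)^3:
P(M) = 0.41885^3 = 0.073481
P(M+2) = 3 × 0.41885^2 × 0.58115^1 = 0.305863
P(M+4) = 3 × 0.41885^1 × 0.58115^2 = 0.424381
P(M+6) = 0.58115^3 = 0.196275
The M+4 peak is largest (0.424381); scaling to 100 gives 17.31 : 72.07 : 100.00 : 46.25.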